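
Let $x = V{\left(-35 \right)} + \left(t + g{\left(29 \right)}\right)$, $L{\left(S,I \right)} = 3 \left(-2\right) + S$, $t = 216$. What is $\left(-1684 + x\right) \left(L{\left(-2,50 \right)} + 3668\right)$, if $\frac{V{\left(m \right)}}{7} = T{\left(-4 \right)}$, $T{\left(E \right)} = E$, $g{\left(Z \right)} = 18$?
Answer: $-5409480$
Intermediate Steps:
$V{\left(m \right)} = -28$ ($V{\left(m \right)} = 7 \left(-4\right) = -28$)
$L{\left(S,I \right)} = -6 + S$
$x = 206$ ($x = -28 + \left(216 + 18\right) = -28 + 234 = 206$)
$\left(-1684 + x\right) \left(L{\left(-2,50 \right)} + 3668\right) = \left(-1684 + 206\right) \left(\left(-6 - 2\right) + 3668\right) = - 1478 \left(-8 + 3668\right) = \left(-1478\right) 3660 = -5409480$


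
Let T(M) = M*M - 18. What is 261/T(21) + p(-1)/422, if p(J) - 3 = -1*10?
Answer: 11909/19834 ≈ 0.60043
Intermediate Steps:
T(M) = -18 + M² (T(M) = M² - 18 = -18 + M²)
p(J) = -7 (p(J) = 3 - 1*10 = 3 - 10 = -7)
261/T(21) + p(-1)/422 = 261/(-18 + 21²) - 7/422 = 261/(-18 + 441) - 7*1/422 = 261/423 - 7/422 = 261*(1/423) - 7/422 = 29/47 - 7/422 = 11909/19834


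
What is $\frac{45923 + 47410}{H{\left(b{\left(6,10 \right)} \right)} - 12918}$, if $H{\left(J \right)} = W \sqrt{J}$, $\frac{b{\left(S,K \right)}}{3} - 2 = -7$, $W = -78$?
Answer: $- \frac{66981983}{9275888} + \frac{404443 i \sqrt{15}}{9275888} \approx -7.2211 + 0.16887 i$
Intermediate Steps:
$b{\left(S,K \right)} = -15$ ($b{\left(S,K \right)} = 6 + 3 \left(-7\right) = 6 - 21 = -15$)
$H{\left(J \right)} = - 78 \sqrt{J}$
$\frac{45923 + 47410}{H{\left(b{\left(6,10 \right)} \right)} - 12918} = \frac{45923 + 47410}{- 78 \sqrt{-15} - 12918} = \frac{93333}{- 78 i \sqrt{15} - 12918} = \frac{93333}{-12918 - 78 i \sqrt{15}}$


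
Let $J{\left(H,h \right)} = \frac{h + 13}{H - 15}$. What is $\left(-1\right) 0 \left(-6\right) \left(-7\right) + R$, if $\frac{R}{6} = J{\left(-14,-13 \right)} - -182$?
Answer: $1092$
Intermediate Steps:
$J{\left(H,h \right)} = \frac{13 + h}{-15 + H}$
$R = 1092$ ($R = 6 \left(\frac{13 - 13}{-15 - 14} - -182\right) = 6 \left(\frac{1}{-29} \cdot 0 + 182\right) = 6 \left(\left(- \frac{1}{29}\right) 0 + 182\right) = 6 \left(0 + 182\right) = 6 \cdot 182 = 1092$)
$\left(-1\right) 0 \left(-6\right) \left(-7\right) + R = \left(-1\right) 0 \left(-6\right) \left(-7\right) + 1092 = 0 \left(-6\right) \left(-7\right) + 1092 = 0 \left(-7\right) + 1092 = 0 + 1092 = 1092$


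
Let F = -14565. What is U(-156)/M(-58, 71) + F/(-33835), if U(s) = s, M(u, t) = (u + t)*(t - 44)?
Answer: -851/60903 ≈ -0.013973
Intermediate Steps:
M(u, t) = (-44 + t)*(t + u) (M(u, t) = (t + u)*(-44 + t) = (-44 + t)*(t + u))
U(-156)/M(-58, 71) + F/(-33835) = -156/(71² - 44*71 - 44*(-58) + 71*(-58)) - 14565/(-33835) = -156/(5041 - 3124 + 2552 - 4118) - 14565*(-1/33835) = -156/351 + 2913/6767 = -156*1/351 + 2913/6767 = -4/9 + 2913/6767 = -851/60903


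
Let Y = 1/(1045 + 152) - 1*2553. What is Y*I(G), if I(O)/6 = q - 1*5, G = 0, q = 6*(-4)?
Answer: 177244520/399 ≈ 4.4422e+5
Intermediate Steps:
q = -24
I(O) = -174 (I(O) = 6*(-24 - 1*5) = 6*(-24 - 5) = 6*(-29) = -174)
Y = -3055940/1197 (Y = 1/1197 - 2553 = -3055940/1197 ≈ -2553.0)
Y*I(G) = -3055940/1197*(-174) = 177244520/399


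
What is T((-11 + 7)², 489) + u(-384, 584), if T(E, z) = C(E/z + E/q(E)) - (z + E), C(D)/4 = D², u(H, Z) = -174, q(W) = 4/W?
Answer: 3759402217/239121 ≈ 15722.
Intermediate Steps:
C(D) = 4*D²
T(E, z) = -E - z + 4*(E²/4 + E/z)² (T(E, z) = 4*(E/z + E/((4/E)))² - (z + E) = 4*(E/z + E*(E/4))² - (E + z) = 4*(E/z + E²/4)² + (-E - z) = 4*(E²/4 + E/z)² + (-E - z) = -E - z + 4*(E²/4 + E/z)²)
T((-11 + 7)², 489) + u(-384, 584) = (-(-11 + 7)² - 1*489 + (¼)*((-11 + 7)²)²*(4 + (-11 + 7)²*489)²/489²) - 174 = (-1*(-4)² - 489 + (¼)*((-4)²)²*(1/239121)*(4 + (-4)²*489)²) - 174 = (-1*16 - 489 + (¼)*16²*(1/239121)*(4 + 16*489)²) - 174 = (-16 - 489 + (¼)*256*(1/239121)*(4 + 7824)²) - 174 = (-16 - 489 + (¼)*256*(1/239121)*7828²) - 174 = (-16 - 489 + (¼)*256*(1/239121)*61277584) - 174 = (-16 - 489 + 3921765376/239121) - 174 = 3801009271/239121 - 174 = 3759402217/239121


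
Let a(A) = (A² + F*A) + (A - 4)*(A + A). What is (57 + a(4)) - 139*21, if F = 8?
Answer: -2814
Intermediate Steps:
a(A) = A² + 8*A + 2*A*(-4 + A) (a(A) = (A² + 8*A) + (A - 4)*(A + A) = (A² + 8*A) + (-4 + A)*(2*A) = (A² + 8*A) + 2*A*(-4 + A) = A² + 8*A + 2*A*(-4 + A))
(57 + a(4)) - 139*21 = (57 + 3*4²) - 139*21 = (57 + 3*16) - 2919 = (57 + 48) - 2919 = 105 - 2919 = -2814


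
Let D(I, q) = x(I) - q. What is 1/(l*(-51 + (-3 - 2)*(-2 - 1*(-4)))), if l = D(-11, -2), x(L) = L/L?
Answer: -1/183 ≈ -0.0054645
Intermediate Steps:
x(L) = 1
D(I, q) = 1 - q
l = 3 (l = 1 - 1*(-2) = 1 + 2 = 3)
1/(l*(-51 + (-3 - 2)*(-2 - 1*(-4)))) = 1/(3*(-51 + (-3 - 2)*(-2 - 1*(-4)))) = 1/(3*(-51 - 5*(-2 + 4))) = 1/(3*(-51 - 5*2)) = 1/(3*(-51 - 10)) = 1/(3*(-61)) = 1/(-183) = -1/183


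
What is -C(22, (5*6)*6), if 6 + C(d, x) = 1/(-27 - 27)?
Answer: 325/54 ≈ 6.0185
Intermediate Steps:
C(d, x) = -325/54 (C(d, x) = -6 + 1/(-27 - 27) = -6 + 1/(-54) = -6 - 1/54 = -325/54)
-C(22, (5*6)*6) = -1*(-325/54) = 325/54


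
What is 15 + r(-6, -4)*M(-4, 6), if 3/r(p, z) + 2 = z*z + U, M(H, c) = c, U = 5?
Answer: 303/19 ≈ 15.947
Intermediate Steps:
r(p, z) = 3/(3 + z²) (r(p, z) = 3/(-2 + (z*z + 5)) = 3/(-2 + (z² + 5)) = 3/(-2 + (5 + z²)) = 3/(3 + z²))
15 + r(-6, -4)*M(-4, 6) = 15 + (3/(3 + (-4)²))*6 = 15 + (3/(3 + 16))*6 = 15 + (3/19)*6 = 15 + 18/19 = 303/19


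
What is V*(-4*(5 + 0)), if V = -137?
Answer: 2740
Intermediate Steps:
V*(-4*(5 + 0)) = -(-548)*(5 + 0) = -(-548)*5 = -137*(-20) = 2740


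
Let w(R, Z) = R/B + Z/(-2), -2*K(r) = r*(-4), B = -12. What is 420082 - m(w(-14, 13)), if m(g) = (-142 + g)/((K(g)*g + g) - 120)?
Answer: 129384593/308 ≈ 4.2008e+5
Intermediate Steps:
K(r) = 2*r (K(r) = -r*(-4)/2 = -(-2)*r = 2*r)
w(R, Z) = -Z/2 - R/12 (w(R, Z) = R/(-12) + Z/(-2) = R*(-1/12) + Z*(-1/2) = -R/12 - Z/2 = -Z/2 - R/12)
m(g) = (-142 + g)/(-120 + g + 2*g**2) (m(g) = (-142 + g)/(((2*g)*g + g) - 120) = (-142 + g)/((2*g**2 + g) - 120) = (-142 + g)/((g + 2*g**2) - 120) = (-142 + g)/(-120 + g + 2*g**2))
420082 - m(w(-14, 13)) = 420082 - (-142 + (-1/2*13 - 1/12*(-14)))/(-120 + (-1/2*13 - 1/12*(-14)) + 2*(-1/2*13 - 1/12*(-14))**2) = 420082 - (-142 + (-13/2 + 7/6))/(-120 + (-13/2 + 7/6) + 2*(-13/2 + 7/6)**2) = 420082 - (-142 - 16/3)/(-120 - 16/3 + 2*(-16/3)**2) = 420082 - (-442)/((-120 - 16/3 + 2*(256/9))*3) = 420082 - (-442)/((-120 - 16/3 + 512/9)*3) = 420082 - (-442)/((-616/9)*3) = 420082 - (-9)*(-442)/(616*3) = 420082 - 1*663/308 = 420082 - 663/308 = 129384593/308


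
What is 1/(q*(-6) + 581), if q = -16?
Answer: 1/677 ≈ 0.0014771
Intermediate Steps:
1/(q*(-6) + 581) = 1/(-16*(-6) + 581) = 1/(96 + 581) = 1/677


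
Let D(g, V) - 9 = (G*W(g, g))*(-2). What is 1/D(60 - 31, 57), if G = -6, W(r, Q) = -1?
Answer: -⅓ ≈ -0.33333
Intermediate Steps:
D(g, V) = -3 (D(g, V) = 9 - 6*(-1)*(-2) = 9 + 6*(-2) = 9 - 12 = -3)
1/D(60 - 31, 57) = 1/(-3) = -⅓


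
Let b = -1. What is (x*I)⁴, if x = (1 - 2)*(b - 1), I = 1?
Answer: 16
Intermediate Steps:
x = 2 (x = (1 - 2)*(-1 - 1) = -1*(-2) = 2)
(x*I)⁴ = (2*1)⁴ = 2⁴ = 16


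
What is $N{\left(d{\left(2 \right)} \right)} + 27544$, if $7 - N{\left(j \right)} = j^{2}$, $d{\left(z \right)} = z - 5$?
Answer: $27542$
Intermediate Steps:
$d{\left(z \right)} = -5 + z$ ($d{\left(z \right)} = z - 5 = -5 + z$)
$N{\left(j \right)} = 7 - j^{2}$
$N{\left(d{\left(2 \right)} \right)} + 27544 = \left(7 - \left(-5 + 2\right)^{2}\right) + 27544 = \left(7 - \left(-3\right)^{2}\right) + 27544 = \left(7 - 9\right) + 27544 = -2 + 27544 = 27542$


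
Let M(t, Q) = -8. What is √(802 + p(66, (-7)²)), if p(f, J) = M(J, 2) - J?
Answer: √745 ≈ 27.295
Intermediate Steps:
p(f, J) = -8 - J
√(802 + p(66, (-7)²)) = √(802 + (-8 - 1*(-7)²)) = √(802 + (-8 - 1*49)) = √(802 + (-8 - 49)) = √(802 - 57) = √745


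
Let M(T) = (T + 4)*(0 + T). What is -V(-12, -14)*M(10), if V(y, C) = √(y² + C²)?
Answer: -280*√85 ≈ -2581.5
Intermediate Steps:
V(y, C) = √(C² + y²)
M(T) = T*(4 + T) (M(T) = (4 + T)*T = T*(4 + T))
-V(-12, -14)*M(10) = -√((-14)² + (-12)²)*10*(4 + 10) = -√(196 + 144)*10*14 = -√340*140 = -2*√85*140 = -280*√85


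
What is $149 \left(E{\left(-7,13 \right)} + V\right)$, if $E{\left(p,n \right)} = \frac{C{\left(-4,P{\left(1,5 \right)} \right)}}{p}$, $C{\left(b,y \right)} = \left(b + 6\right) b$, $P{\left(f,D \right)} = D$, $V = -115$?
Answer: $- \frac{118753}{7} \approx -16965.0$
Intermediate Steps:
$C{\left(b,y \right)} = b \left(6 + b\right)$ ($C{\left(b,y \right)} = \left(6 + b\right) b = b \left(6 + b\right)$)
$E{\left(p,n \right)} = - \frac{8}{p}$ ($E{\left(p,n \right)} = \frac{\left(-4\right) \left(6 - 4\right)}{p} = \frac{\left(-4\right) 2}{p} = - \frac{8}{p}$)
$149 \left(E{\left(-7,13 \right)} + V\right) = 149 \left(- \frac{8}{-7} - 115\right) = 149 \left(\left(-8\right) \left(- \frac{1}{7}\right) - 115\right) = 149 \left(\frac{8}{7} - 115\right) = 149 \left(- \frac{797}{7}\right) = - \frac{118753}{7}$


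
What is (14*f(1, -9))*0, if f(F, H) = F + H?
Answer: 0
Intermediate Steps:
(14*f(1, -9))*0 = (14*(1 - 9))*0 = (14*(-8))*0 = -112*0 = 0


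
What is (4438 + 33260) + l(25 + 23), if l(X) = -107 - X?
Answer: 37543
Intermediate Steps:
(4438 + 33260) + l(25 + 23) = (4438 + 33260) + (-107 - (25 + 23)) = 37698 + (-107 - 1*48) = 37698 + (-107 - 48) = 37698 - 155 = 37543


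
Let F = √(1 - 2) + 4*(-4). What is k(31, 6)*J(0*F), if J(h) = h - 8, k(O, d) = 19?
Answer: -152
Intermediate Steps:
F = -16 + I (F = √(-1) - 16 = I - 16 = -16 + I ≈ -16.0 + 1.0*I)
J(h) = -8 + h
k(31, 6)*J(0*F) = 19*(-8 + 0*(-16 + I)) = 19*(-8 + 0) = 19*(-8) = -152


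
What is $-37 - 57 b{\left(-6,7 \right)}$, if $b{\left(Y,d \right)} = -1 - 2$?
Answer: $134$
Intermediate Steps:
$b{\left(Y,d \right)} = -3$ ($b{\left(Y,d \right)} = -1 - 2 = -3$)
$-37 - 57 b{\left(-6,7 \right)} = -37 - -171 = -37 + 171 = 134$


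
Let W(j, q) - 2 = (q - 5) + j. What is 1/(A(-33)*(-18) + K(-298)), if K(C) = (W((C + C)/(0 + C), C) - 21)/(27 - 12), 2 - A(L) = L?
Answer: -3/1954 ≈ -0.0015353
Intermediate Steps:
A(L) = 2 - L
W(j, q) = -3 + j + q (W(j, q) = 2 + ((q - 5) + j) = 2 + ((-5 + q) + j) = 2 + (-5 + j + q) = -3 + j + q)
K(C) = -22/15 + C/15 (K(C) = ((-3 + (C + C)/(0 + C) + C) - 21)/(27 - 12) = ((-3 + (2*C)/C + C) - 21)/15 = ((-3 + 2 + C) - 21)*(1/15) = ((-1 + C) - 21)*(1/15) = (-22 + C)*(1/15) = -22/15 + C/15)
1/(A(-33)*(-18) + K(-298)) = 1/((2 - 1*(-33))*(-18) + (-22/15 + (1/15)*(-298))) = 1/((2 + 33)*(-18) + (-22/15 - 298/15)) = 1/(35*(-18) - 64/3) = 1/(-630 - 64/3) = 1/(-1954/3) = -3/1954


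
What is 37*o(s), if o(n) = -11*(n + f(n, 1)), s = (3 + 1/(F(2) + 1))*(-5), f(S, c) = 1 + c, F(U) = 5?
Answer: 33781/6 ≈ 5630.2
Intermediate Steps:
s = -95/6 (s = (3 + 1/(5 + 1))*(-5) = (3 + 1/6)*(-5) = (19/6)*(-5) = -95/6 ≈ -15.833)
o(n) = -22 - 11*n (o(n) = -11*(n + (1 + 1)) = -11*(n + 2) = -11*(2 + n) = -22 - 11*n)
37*o(s) = 37*(-22 - 11*(-95/6)) = 37*(-22 + 1045/6) = 37*(913/6) = 33781/6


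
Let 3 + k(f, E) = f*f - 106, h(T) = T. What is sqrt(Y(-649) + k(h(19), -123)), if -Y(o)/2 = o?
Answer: 5*sqrt(62) ≈ 39.370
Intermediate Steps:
k(f, E) = -109 + f**2 (k(f, E) = -3 + (f*f - 106) = -3 + (f**2 - 106) = -3 + (-106 + f**2) = -109 + f**2)
Y(o) = -2*o
sqrt(Y(-649) + k(h(19), -123)) = sqrt(-2*(-649) + (-109 + 19**2)) = sqrt(1298 + (-109 + 361)) = sqrt(1298 + 252) = sqrt(1550) = 5*sqrt(62)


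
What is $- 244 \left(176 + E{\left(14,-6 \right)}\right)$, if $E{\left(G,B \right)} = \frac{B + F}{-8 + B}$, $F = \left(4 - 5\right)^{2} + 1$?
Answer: $- \frac{301096}{7} \approx -43014.0$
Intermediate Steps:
$F = 2$ ($F = \left(-1\right)^{2} + 1 = 1 + 1 = 2$)
$E{\left(G,B \right)} = \frac{2 + B}{-8 + B}$ ($E{\left(G,B \right)} = \frac{B + 2}{-8 + B} = \frac{2 + B}{-8 + B}$)
$- 244 \left(176 + E{\left(14,-6 \right)}\right) = - 244 \left(176 + \frac{2 - 6}{-8 - 6}\right) = - 244 \left(176 + \frac{1}{-14} \left(-4\right)\right) = - 244 \left(176 - - \frac{2}{7}\right) = - 244 \left(176 + \frac{2}{7}\right) = \left(-244\right) \frac{1234}{7} = - \frac{301096}{7}$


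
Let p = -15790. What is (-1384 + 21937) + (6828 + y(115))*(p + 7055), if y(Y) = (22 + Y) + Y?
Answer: -61823247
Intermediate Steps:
y(Y) = 22 + 2*Y
(-1384 + 21937) + (6828 + y(115))*(p + 7055) = (-1384 + 21937) + (6828 + (22 + 2*115))*(-15790 + 7055) = 20553 + (6828 + (22 + 230))*(-8735) = 20553 + (6828 + 252)*(-8735) = 20553 + 7080*(-8735) = 20553 - 61843800 = -61823247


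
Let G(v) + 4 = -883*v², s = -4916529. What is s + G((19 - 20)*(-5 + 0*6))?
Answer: -4938608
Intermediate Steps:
G(v) = -4 - 883*v²
s + G((19 - 20)*(-5 + 0*6)) = -4916529 + (-4 - 883*(-5 + 0*6)²*(19 - 20)²) = -4916529 + (-4 - 883*(-5 + 0)²) = -4916529 + (-4 - 883*(-1*(-5))²) = -4916529 + (-4 - 883*5²) = -4916529 + (-4 - 883*25) = -4916529 + (-4 - 22075) = -4916529 - 22079 = -4938608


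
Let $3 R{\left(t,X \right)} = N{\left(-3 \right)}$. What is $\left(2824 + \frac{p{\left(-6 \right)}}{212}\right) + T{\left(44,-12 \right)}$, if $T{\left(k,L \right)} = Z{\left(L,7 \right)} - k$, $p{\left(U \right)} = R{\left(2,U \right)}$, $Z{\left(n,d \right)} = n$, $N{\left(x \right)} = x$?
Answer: $\frac{586815}{212} \approx 2768.0$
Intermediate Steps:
$R{\left(t,X \right)} = -1$ ($R{\left(t,X \right)} = \frac{1}{3} \left(-3\right) = -1$)
$p{\left(U \right)} = -1$
$T{\left(k,L \right)} = L - k$
$\left(2824 + \frac{p{\left(-6 \right)}}{212}\right) + T{\left(44,-12 \right)} = \left(2824 - \frac{1}{212}\right) - 56 = \frac{598687}{212} - 56 = \frac{586815}{212}$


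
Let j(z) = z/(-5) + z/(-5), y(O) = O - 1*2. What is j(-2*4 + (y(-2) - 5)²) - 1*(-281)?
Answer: 1259/5 ≈ 251.80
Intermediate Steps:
y(O) = -2 + O (y(O) = O - 2 = -2 + O)
j(z) = -2*z/5 (j(z) = z*(-⅕) + z*(-⅕) = -z/5 - z/5 = -2*z/5)
j(-2*4 + (y(-2) - 5)²) - 1*(-281) = -2*(-2*4 + ((-2 - 2) - 5)²)/5 - 1*(-281) = -2*(-8 + (-4 - 5)²)/5 + 281 = -2*(-8 + (-9)²)/5 + 281 = -2*(-8 + 81)/5 + 281 = -⅖*73 + 281 = -146/5 + 281 = 1259/5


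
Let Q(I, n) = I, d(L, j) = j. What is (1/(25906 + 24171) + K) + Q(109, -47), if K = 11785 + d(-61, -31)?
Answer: 594063452/50077 ≈ 11863.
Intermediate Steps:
K = 11754 (K = 11785 - 31 = 11754)
(1/(25906 + 24171) + K) + Q(109, -47) = (1/(25906 + 24171) + 11754) + 109 = (1/50077 + 11754) + 109 = 588605059/50077 + 109 = 594063452/50077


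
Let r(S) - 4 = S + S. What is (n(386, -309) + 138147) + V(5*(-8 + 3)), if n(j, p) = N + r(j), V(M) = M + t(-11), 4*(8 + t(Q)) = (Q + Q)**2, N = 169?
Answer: 139180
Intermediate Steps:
r(S) = 4 + 2*S (r(S) = 4 + (S + S) = 4 + 2*S)
t(Q) = -8 + Q**2 (t(Q) = -8 + (Q + Q)**2/4 = -8 + (2*Q)**2/4 = -8 + (4*Q**2)/4 = -8 + Q**2)
V(M) = 113 + M (V(M) = M + (-8 + (-11)**2) = M + (-8 + 121) = M + 113 = 113 + M)
n(j, p) = 173 + 2*j (n(j, p) = 169 + (4 + 2*j) = 173 + 2*j)
(n(386, -309) + 138147) + V(5*(-8 + 3)) = ((173 + 2*386) + 138147) + (113 + 5*(-8 + 3)) = ((173 + 772) + 138147) + (113 + 5*(-5)) = (945 + 138147) + (113 - 25) = 139092 + 88 = 139180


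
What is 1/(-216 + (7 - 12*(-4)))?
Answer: -1/161 ≈ -0.0062112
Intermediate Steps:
1/(-216 + (7 - 12*(-4))) = 1/(-216 + (7 + 48)) = 1/(-216 + 55) = 1/(-161) = -1/161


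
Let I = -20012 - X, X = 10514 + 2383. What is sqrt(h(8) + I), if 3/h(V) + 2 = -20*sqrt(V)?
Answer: sqrt(-131642 - 2632720*sqrt(2))/(2*sqrt(1 + 20*sqrt(2))) ≈ 181.41*I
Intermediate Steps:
h(V) = 3/(-2 - 20*sqrt(V))
X = 12897
I = -32909 (I = -20012 - 1*12897 = -20012 - 12897 = -32909)
sqrt(h(8) + I) = sqrt(-3/(2 + 20*sqrt(8)) - 32909) = sqrt(-3/(2 + 20*(2*sqrt(2))) - 32909) = sqrt(-3/(2 + 40*sqrt(2)) - 32909) = sqrt(-32909 - 3/(2 + 40*sqrt(2)))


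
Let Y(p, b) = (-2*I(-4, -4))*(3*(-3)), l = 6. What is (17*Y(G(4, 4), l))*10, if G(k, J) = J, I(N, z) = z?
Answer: -12240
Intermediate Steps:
Y(p, b) = -72 (Y(p, b) = (-2*(-4))*(3*(-3)) = 8*(-9) = -72)
(17*Y(G(4, 4), l))*10 = (17*(-72))*10 = -1224*10 = -12240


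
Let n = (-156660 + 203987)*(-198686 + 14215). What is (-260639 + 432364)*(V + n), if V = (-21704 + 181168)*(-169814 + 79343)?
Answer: -3976691903687725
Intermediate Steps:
V = -14426867544 (V = 159464*(-90471) = -14426867544)
n = -8730459017 (n = 47327*(-184471) = -8730459017)
(-260639 + 432364)*(V + n) = (-260639 + 432364)*(-14426867544 - 8730459017) = 171725*(-23157326561) = -3976691903687725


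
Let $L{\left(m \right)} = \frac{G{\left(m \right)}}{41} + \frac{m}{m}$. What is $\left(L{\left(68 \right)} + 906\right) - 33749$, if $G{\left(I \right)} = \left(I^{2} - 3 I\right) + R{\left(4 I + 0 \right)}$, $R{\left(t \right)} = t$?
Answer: $- \frac{1341830}{41} \approx -32728.0$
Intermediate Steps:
$G{\left(I \right)} = I + I^{2}$ ($G{\left(I \right)} = \left(I^{2} - 3 I\right) + \left(4 I + 0\right) = \left(I^{2} - 3 I\right) + 4 I = I + I^{2}$)
$L{\left(m \right)} = 1 + \frac{m \left(1 + m\right)}{41}$ ($L{\left(m \right)} = \frac{m \left(1 + m\right)}{41} + \frac{m}{m} = m \left(1 + m\right) \frac{1}{41} + 1 = \frac{m \left(1 + m\right)}{41} + 1 = 1 + \frac{m \left(1 + m\right)}{41}$)
$\left(L{\left(68 \right)} + 906\right) - 33749 = \left(\left(1 + \frac{1}{41} \cdot 68 + \frac{68^{2}}{41}\right) + 906\right) - 33749 = \left(\left(1 + \frac{68}{41} + \frac{1}{41} \cdot 4624\right) + 906\right) - 33749 = \left(\left(1 + \frac{68}{41} + \frac{4624}{41}\right) + 906\right) - 33749 = \left(\frac{4733}{41} + 906\right) - 33749 = \frac{41879}{41} - 33749 = - \frac{1341830}{41}$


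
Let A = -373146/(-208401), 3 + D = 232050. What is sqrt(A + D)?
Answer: sqrt(1119789515304577)/69467 ≈ 481.71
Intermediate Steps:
D = 232047 (D = -3 + 232050 = 232047)
A = 124382/69467 (A = -373146*(-1/208401) = 124382/69467 ≈ 1.7905)
sqrt(A + D) = sqrt(124382/69467 + 232047) = sqrt(16119733331/69467) = sqrt(1119789515304577)/69467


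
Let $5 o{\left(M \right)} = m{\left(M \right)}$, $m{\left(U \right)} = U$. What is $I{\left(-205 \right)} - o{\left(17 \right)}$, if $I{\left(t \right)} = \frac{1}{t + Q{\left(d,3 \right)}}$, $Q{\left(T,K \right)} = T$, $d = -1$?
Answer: $- \frac{3507}{1030} \approx -3.4049$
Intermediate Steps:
$o{\left(M \right)} = \frac{M}{5}$
$I{\left(t \right)} = \frac{1}{-1 + t}$ ($I{\left(t \right)} = \frac{1}{t - 1} = \frac{1}{-1 + t}$)
$I{\left(-205 \right)} - o{\left(17 \right)} = \frac{1}{-1 - 205} - \frac{1}{5} \cdot 17 = \frac{1}{-206} - \frac{17}{5} = - \frac{1}{206} - \frac{17}{5} = - \frac{3507}{1030}$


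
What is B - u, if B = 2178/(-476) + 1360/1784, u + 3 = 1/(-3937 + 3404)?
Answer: -22953871/28288442 ≈ -0.81142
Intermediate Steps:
u = -1600/533 (u = -3 + 1/(-3937 + 3404) = -3 + 1/(-533) = -3 - 1/533 = -1600/533 ≈ -3.0019)
B = -202387/53074 (B = 2178*(-1/476) + 1360*(1/1784) = -1089/238 + 170/223 = -202387/53074 ≈ -3.8133)
B - u = -202387/53074 - 1*(-1600/533) = -202387/53074 + 1600/533 = -22953871/28288442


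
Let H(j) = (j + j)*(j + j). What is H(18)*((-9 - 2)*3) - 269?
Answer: -43037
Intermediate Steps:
H(j) = 4*j² (H(j) = (2*j)*(2*j) = 4*j²)
H(18)*((-9 - 2)*3) - 269 = (4*18²)*((-9 - 2)*3) - 269 = (4*324)*(-11*3) - 269 = 1296*(-33) - 269 = -42768 - 269 = -43037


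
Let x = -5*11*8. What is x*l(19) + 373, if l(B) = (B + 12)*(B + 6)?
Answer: -340627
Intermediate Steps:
l(B) = (6 + B)*(12 + B) (l(B) = (12 + B)*(6 + B) = (6 + B)*(12 + B))
x = -440 (x = -55*8 = -440)
x*l(19) + 373 = -440*(72 + 19² + 18*19) + 373 = -440*(72 + 361 + 342) + 373 = -440*775 + 373 = -341000 + 373 = -340627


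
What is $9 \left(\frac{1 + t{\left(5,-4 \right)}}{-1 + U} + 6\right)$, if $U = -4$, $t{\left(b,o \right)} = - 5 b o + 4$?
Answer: $-135$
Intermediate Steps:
$t{\left(b,o \right)} = 4 - 5 b o$ ($t{\left(b,o \right)} = - 5 b o + 4 = 4 - 5 b o$)
$9 \left(\frac{1 + t{\left(5,-4 \right)}}{-1 + U} + 6\right) = 9 \left(\frac{1 - \left(-4 + 25 \left(-4\right)\right)}{-1 - 4} + 6\right) = 9 \left(\frac{1 + \left(4 + 100\right)}{-5} + 6\right) = 9 \left(\left(1 + 104\right) \left(- \frac{1}{5}\right) + 6\right) = 9 \left(105 \left(- \frac{1}{5}\right) + 6\right) = 9 \left(-21 + 6\right) = 9 \left(-15\right) = -135$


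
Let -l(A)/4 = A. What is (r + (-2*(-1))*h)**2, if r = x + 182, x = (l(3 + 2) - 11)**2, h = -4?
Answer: 1288225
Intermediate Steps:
l(A) = -4*A
x = 961 (x = (-4*(3 + 2) - 11)**2 = (-4*5 - 11)**2 = (-20 - 11)**2 = (-31)**2 = 961)
r = 1143 (r = 961 + 182 = 1143)
(r + (-2*(-1))*h)**2 = (1143 - 2*(-1)*(-4))**2 = (1143 + 2*(-4))**2 = (1143 - 8)**2 = 1135**2 = 1288225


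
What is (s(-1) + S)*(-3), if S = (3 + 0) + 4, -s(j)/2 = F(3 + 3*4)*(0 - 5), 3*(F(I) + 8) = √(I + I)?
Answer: 219 - 10*√30 ≈ 164.23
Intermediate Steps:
F(I) = -8 + √2*√I/3 (F(I) = -8 + √(I + I)/3 = -8 + √(2*I)/3 = -8 + (√2*√I)/3 = -8 + √2*√I/3)
s(j) = -80 + 10*√30/3 (s(j) = -2*(-8 + √2*√(3 + 3*4)/3)*(0 - 5) = -2*(-8 + √2*√(3 + 12)/3)*(-5) = -2*(-8 + √2*√15/3)*(-5) = -2*(-8 + √30/3)*(-5) = -2*(40 - 5*√30/3) = -80 + 10*√30/3)
S = 7 (S = 3 + 4 = 7)
(s(-1) + S)*(-3) = ((-80 + 10*√30/3) + 7)*(-3) = (-73 + 10*√30/3)*(-3) = 219 - 10*√30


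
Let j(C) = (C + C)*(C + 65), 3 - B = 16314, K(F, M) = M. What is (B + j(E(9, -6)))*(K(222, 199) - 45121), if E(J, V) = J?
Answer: 672886638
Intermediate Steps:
B = -16311 (B = 3 - 1*16314 = 3 - 16314 = -16311)
j(C) = 2*C*(65 + C) (j(C) = (2*C)*(65 + C) = 2*C*(65 + C))
(B + j(E(9, -6)))*(K(222, 199) - 45121) = (-16311 + 2*9*(65 + 9))*(199 - 45121) = (-16311 + 2*9*74)*(-44922) = (-16311 + 1332)*(-44922) = -14979*(-44922) = 672886638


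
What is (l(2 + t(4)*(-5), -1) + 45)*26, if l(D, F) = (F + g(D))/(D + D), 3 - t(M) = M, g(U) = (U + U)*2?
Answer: 8541/7 ≈ 1220.1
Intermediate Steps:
g(U) = 4*U (g(U) = (2*U)*2 = 4*U)
t(M) = 3 - M
l(D, F) = (F + 4*D)/(2*D) (l(D, F) = (F + 4*D)/(D + D) = (F + 4*D)/((2*D)) = (F + 4*D)*(1/(2*D)) = (F + 4*D)/(2*D))
(l(2 + t(4)*(-5), -1) + 45)*26 = ((2 + (1/2)*(-1)/(2 + (3 - 1*4)*(-5))) + 45)*26 = ((2 + (1/2)*(-1)/(2 + (3 - 4)*(-5))) + 45)*26 = ((2 + (1/2)*(-1)/(2 - 1*(-5))) + 45)*26 = ((2 + (1/2)*(-1)/(2 + 5)) + 45)*26 = ((2 + (1/2)*(-1)/7) + 45)*26 = ((2 + (1/2)*(-1)*(1/7)) + 45)*26 = ((2 - 1/14) + 45)*26 = (27/14 + 45)*26 = (657/14)*26 = 8541/7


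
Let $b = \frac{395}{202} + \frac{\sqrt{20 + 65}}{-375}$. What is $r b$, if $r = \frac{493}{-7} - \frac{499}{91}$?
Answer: $- \frac{1364330}{9191} + \frac{6908 \sqrt{85}}{34125} \approx -146.58$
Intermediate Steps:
$r = - \frac{6908}{91}$ ($r = 493 \left(- \frac{1}{7}\right) - \frac{499}{91} = - \frac{493}{7} - \frac{499}{91} = - \frac{6908}{91} \approx -75.912$)
$b = \frac{395}{202} - \frac{\sqrt{85}}{375}$ ($b = 395 \cdot \frac{1}{202} + \sqrt{85} \left(- \frac{1}{375}\right) = \frac{395}{202} - \frac{\sqrt{85}}{375} \approx 1.9309$)
$r b = - \frac{6908 \left(\frac{395}{202} - \frac{\sqrt{85}}{375}\right)}{91} = - \frac{1364330}{9191} + \frac{6908 \sqrt{85}}{34125}$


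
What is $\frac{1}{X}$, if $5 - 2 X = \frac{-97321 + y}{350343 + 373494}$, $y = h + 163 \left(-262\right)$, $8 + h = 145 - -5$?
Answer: $\frac{723837}{1879535} \approx 0.38511$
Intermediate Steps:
$h = 142$ ($h = -8 + \left(145 - -5\right) = -8 + \left(145 + 5\right) = -8 + 150 = 142$)
$y = -42564$ ($y = 142 + 163 \left(-262\right) = 142 - 42706 = -42564$)
$X = \frac{1879535}{723837}$ ($X = \frac{5}{2} - \frac{\left(-97321 - 42564\right) \frac{1}{350343 + 373494}}{2} = \frac{5}{2} - \frac{\left(-139885\right) \frac{1}{723837}}{2} = \frac{5}{2} - - \frac{139885}{1447674} = \frac{5}{2} + \frac{139885}{1447674} = \frac{1879535}{723837} \approx 2.5966$)
$\frac{1}{X} = \frac{1}{\frac{1879535}{723837}} = \frac{723837}{1879535}$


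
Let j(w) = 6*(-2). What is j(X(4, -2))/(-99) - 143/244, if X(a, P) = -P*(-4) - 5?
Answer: -3743/8052 ≈ -0.46485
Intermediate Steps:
X(a, P) = -5 + 4*P (X(a, P) = 4*P - 5 = -5 + 4*P)
j(w) = -12
j(X(4, -2))/(-99) - 143/244 = -12/(-99) - 143/244 = -12*(-1/99) - 143*1/244 = 4/33 - 143/244 = -3743/8052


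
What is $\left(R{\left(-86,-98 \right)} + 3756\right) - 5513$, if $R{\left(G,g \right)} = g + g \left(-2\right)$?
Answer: $-1659$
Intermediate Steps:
$R{\left(G,g \right)} = - g$ ($R{\left(G,g \right)} = g - 2 g = - g$)
$\left(R{\left(-86,-98 \right)} + 3756\right) - 5513 = \left(\left(-1\right) \left(-98\right) + 3756\right) - 5513 = \left(98 + 3756\right) - 5513 = 3854 - 5513 = -1659$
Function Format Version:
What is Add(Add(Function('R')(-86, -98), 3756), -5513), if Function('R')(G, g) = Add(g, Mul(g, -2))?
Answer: -1659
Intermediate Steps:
Function('R')(G, g) = Mul(-1, g) (Function('R')(G, g) = Add(g, Mul(-2, g)) = Mul(-1, g))
Add(Add(Function('R')(-86, -98), 3756), -5513) = Add(Add(Mul(-1, -98), 3756), -5513) = Add(Add(98, 3756), -5513) = Add(3854, -5513) = -1659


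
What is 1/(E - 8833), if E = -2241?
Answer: -1/11074 ≈ -9.0302e-5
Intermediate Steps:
1/(E - 8833) = 1/(-2241 - 8833) = 1/(-11074) = -1/11074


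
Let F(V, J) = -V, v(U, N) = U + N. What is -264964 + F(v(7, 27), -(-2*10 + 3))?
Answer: -264998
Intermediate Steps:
v(U, N) = N + U
-264964 + F(v(7, 27), -(-2*10 + 3)) = -264964 - (27 + 7) = -264964 - 1*34 = -264964 - 34 = -264998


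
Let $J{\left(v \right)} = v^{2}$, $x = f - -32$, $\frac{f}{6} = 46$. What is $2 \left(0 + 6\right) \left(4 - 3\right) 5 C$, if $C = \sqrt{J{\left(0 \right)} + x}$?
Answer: $120 \sqrt{77} \approx 1053.0$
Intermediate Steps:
$f = 276$ ($f = 6 \cdot 46 = 276$)
$x = 308$ ($x = 276 - -32 = 276 + 32 = 308$)
$C = 2 \sqrt{77}$ ($C = \sqrt{0^{2} + 308} = \sqrt{0 + 308} = \sqrt{308} = 2 \sqrt{77} \approx 17.55$)
$2 \left(0 + 6\right) \left(4 - 3\right) 5 C = 2 \left(0 + 6\right) \left(4 - 3\right) 5 \cdot 2 \sqrt{77} = 2 \cdot 6 \cdot 1 \cdot 5 \cdot 2 \sqrt{77} = 2 \cdot 6 \cdot 5 \cdot 2 \sqrt{77} = 12 \cdot 5 \cdot 2 \sqrt{77} = 60 \cdot 2 \sqrt{77} = 120 \sqrt{77}$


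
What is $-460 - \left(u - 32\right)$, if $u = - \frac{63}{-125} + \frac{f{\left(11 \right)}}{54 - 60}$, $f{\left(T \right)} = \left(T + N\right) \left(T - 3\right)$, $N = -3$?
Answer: $- \frac{156689}{375} \approx -417.84$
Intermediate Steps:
$f{\left(T \right)} = \left(-3 + T\right)^{2}$ ($f{\left(T \right)} = \left(T - 3\right) \left(T - 3\right) = \left(-3 + T\right) \left(-3 + T\right) = \left(-3 + T\right)^{2}$)
$u = - \frac{3811}{375}$ ($u = - \frac{63}{-125} + \frac{9 + 11^{2} - 66}{54 - 60} = \left(-63\right) \left(- \frac{1}{125}\right) + \frac{9 + 121 - 66}{54 - 60} = \frac{63}{125} + \frac{64}{-6} = \frac{63}{125} + 64 \left(- \frac{1}{6}\right) = \frac{63}{125} - \frac{32}{3} = - \frac{3811}{375} \approx -10.163$)
$-460 - \left(u - 32\right) = -460 - \left(- \frac{3811}{375} - 32\right) = -460 - - \frac{15811}{375} = -460 + \frac{15811}{375} = - \frac{156689}{375}$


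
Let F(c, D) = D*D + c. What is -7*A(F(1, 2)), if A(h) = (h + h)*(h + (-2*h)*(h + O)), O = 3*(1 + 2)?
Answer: 9450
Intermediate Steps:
O = 9 (O = 3*3 = 9)
F(c, D) = c + D**2 (F(c, D) = D**2 + c = c + D**2)
A(h) = 2*h*(h - 2*h*(9 + h)) (A(h) = (h + h)*(h + (-2*h)*(h + 9)) = (2*h)*(h + (-2*h)*(9 + h)) = (2*h)*(h - 2*h*(9 + h)) = 2*h*(h - 2*h*(9 + h)))
-7*A(F(1, 2)) = -7*(1 + 2**2)**2*(-34 - 4*(1 + 2**2)) = -7*(1 + 4)**2*(-34 - 4*(1 + 4)) = -7*5**2*(-34 - 4*5) = -175*(-34 - 20) = -175*(-54) = -7*(-1350) = 9450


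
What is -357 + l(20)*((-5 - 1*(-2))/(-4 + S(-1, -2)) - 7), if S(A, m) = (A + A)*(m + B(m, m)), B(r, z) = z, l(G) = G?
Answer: -512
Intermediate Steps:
S(A, m) = 4*A*m (S(A, m) = (A + A)*(m + m) = (2*A)*(2*m) = 4*A*m)
-357 + l(20)*((-5 - 1*(-2))/(-4 + S(-1, -2)) - 7) = -357 + 20*((-5 - 1*(-2))/(-4 + 4*(-1)*(-2)) - 7) = -357 + 20*((-5 + 2)/(-4 + 8) - 7) = -357 + 20*(-3/4 - 7) = -357 + 20*(-31/4) = -357 - 155 = -512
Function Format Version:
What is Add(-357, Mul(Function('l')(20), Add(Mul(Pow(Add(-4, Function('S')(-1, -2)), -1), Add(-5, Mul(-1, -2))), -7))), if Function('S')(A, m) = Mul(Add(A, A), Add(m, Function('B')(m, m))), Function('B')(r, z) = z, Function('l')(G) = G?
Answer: -512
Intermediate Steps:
Function('S')(A, m) = Mul(4, A, m) (Function('S')(A, m) = Mul(Add(A, A), Add(m, m)) = Mul(Mul(2, A), Mul(2, m)) = Mul(4, A, m))
Add(-357, Mul(Function('l')(20), Add(Mul(Pow(Add(-4, Function('S')(-1, -2)), -1), Add(-5, Mul(-1, -2))), -7))) = Add(-357, Mul(20, Add(Mul(Pow(Add(-4, Mul(4, -1, -2)), -1), Add(-5, Mul(-1, -2))), -7))) = Add(-357, Mul(20, Add(Mul(Pow(Add(-4, 8), -1), Add(-5, 2)), -7))) = Add(-357, Mul(20, Add(Mul(Pow(4, -1), -3), -7))) = Add(-357, Mul(20, Add(Mul(Rational(1, 4), -3), -7))) = Add(-357, Mul(20, Add(Rational(-3, 4), -7))) = Add(-357, Mul(20, Rational(-31, 4))) = Add(-357, -155) = -512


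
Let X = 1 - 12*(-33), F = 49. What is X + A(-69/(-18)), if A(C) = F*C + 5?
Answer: 3539/6 ≈ 589.83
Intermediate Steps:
X = 397 (X = 1 + 396 = 397)
A(C) = 5 + 49*C (A(C) = 49*C + 5 = 5 + 49*C)
X + A(-69/(-18)) = 397 + (5 + 49*(-69/(-18))) = 397 + (5 + 49*(-69*(-1/18))) = 397 + (5 + 49*(23/6)) = 397 + (5 + 1127/6) = 397 + 1157/6 = 3539/6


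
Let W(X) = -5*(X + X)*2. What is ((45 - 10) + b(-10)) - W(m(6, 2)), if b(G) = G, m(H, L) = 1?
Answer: 45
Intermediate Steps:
W(X) = -20*X (W(X) = -10*X*2 = -20*X)
((45 - 10) + b(-10)) - W(m(6, 2)) = ((45 - 10) - 10) - (-20) = (35 - 10) - 1*(-20) = 25 + 20 = 45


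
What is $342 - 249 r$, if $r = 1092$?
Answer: $-271566$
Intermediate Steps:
$342 - 249 r = 342 - 271908 = -271566$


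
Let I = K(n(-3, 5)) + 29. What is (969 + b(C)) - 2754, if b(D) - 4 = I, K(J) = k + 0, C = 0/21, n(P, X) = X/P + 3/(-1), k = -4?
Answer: -1756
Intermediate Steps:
n(P, X) = -3 + X/P (n(P, X) = X/P + 3*(-1) = X/P - 3 = -3 + X/P)
C = 0 (C = 0*(1/21) = 0)
K(J) = -4 (K(J) = -4 + 0 = -4)
I = 25 (I = -4 + 29 = 25)
b(D) = 29 (b(D) = 4 + 25 = 29)
(969 + b(C)) - 2754 = (969 + 29) - 2754 = 998 - 2754 = -1756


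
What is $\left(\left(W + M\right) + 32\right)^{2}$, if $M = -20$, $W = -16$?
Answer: $16$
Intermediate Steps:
$\left(\left(W + M\right) + 32\right)^{2} = \left(\left(-16 - 20\right) + 32\right)^{2} = \left(-36 + 32\right)^{2} = \left(-4\right)^{2} = 16$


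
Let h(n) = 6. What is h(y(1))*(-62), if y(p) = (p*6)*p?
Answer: -372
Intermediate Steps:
y(p) = 6*p² (y(p) = (6*p)*p = 6*p²)
h(y(1))*(-62) = 6*(-62) = -372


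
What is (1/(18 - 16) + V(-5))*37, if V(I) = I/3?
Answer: -259/6 ≈ -43.167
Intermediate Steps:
V(I) = I/3 (V(I) = I*(⅓) = I/3)
(1/(18 - 16) + V(-5))*37 = (1/(18 - 16) + (⅓)*(-5))*37 = (1/2 - 5/3)*37 = (½ - 5/3)*37 = -7/6*37 = -259/6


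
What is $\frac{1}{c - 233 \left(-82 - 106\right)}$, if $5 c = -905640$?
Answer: $- \frac{1}{137324} \approx -7.282 \cdot 10^{-6}$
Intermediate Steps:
$c = -181128$ ($c = \frac{1}{5} \left(-905640\right) = -181128$)
$\frac{1}{c - 233 \left(-82 - 106\right)} = \frac{1}{-181128 - 233 \left(-82 - 106\right)} = \frac{1}{-181128 - -43804} = \frac{1}{-181128 + 43804} = \frac{1}{-137324} = - \frac{1}{137324}$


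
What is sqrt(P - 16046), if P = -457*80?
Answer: I*sqrt(52606) ≈ 229.36*I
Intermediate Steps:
P = -36560
sqrt(P - 16046) = sqrt(-36560 - 16046) = sqrt(-52606) = I*sqrt(52606)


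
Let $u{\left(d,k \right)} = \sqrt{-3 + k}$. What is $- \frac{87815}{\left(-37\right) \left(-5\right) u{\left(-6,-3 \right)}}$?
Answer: $\frac{17563 i \sqrt{6}}{222} \approx 193.79 i$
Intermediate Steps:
$- \frac{87815}{\left(-37\right) \left(-5\right) u{\left(-6,-3 \right)}} = - \frac{87815}{\left(-37\right) \left(-5\right) \sqrt{-3 - 3}} = - \frac{87815}{185 \sqrt{-6}} = - \frac{87815}{185 i \sqrt{6}} = - 87815 \left(- \frac{i \sqrt{6}}{1110}\right) = \frac{17563 i \sqrt{6}}{222}$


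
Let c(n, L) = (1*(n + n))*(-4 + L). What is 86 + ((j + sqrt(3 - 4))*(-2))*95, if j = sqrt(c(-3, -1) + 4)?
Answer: 86 - 190*I - 190*sqrt(34) ≈ -1021.9 - 190.0*I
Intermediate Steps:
c(n, L) = 2*n*(-4 + L) (c(n, L) = (1*(2*n))*(-4 + L) = (2*n)*(-4 + L) = 2*n*(-4 + L))
j = sqrt(34) (j = sqrt(2*(-3)*(-4 - 1) + 4) = sqrt(2*(-3)*(-5) + 4) = sqrt(30 + 4) = sqrt(34) ≈ 5.8309)
86 + ((j + sqrt(3 - 4))*(-2))*95 = 86 + ((sqrt(34) + sqrt(3 - 4))*(-2))*95 = 86 + ((sqrt(34) + sqrt(-1))*(-2))*95 = 86 + ((sqrt(34) + I)*(-2))*95 = 86 + ((I + sqrt(34))*(-2))*95 = 86 + (-2*I - 2*sqrt(34))*95 = 86 + (-190*I - 190*sqrt(34)) = 86 - 190*I - 190*sqrt(34)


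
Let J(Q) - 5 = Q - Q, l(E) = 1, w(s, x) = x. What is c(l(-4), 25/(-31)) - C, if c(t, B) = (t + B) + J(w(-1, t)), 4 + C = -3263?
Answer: 101438/31 ≈ 3272.2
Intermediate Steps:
C = -3267 (C = -4 - 3263 = -3267)
J(Q) = 5 (J(Q) = 5 + (Q - Q) = 5 + 0 = 5)
c(t, B) = 5 + B + t (c(t, B) = (t + B) + 5 = (B + t) + 5 = 5 + B + t)
c(l(-4), 25/(-31)) - C = (5 + 25/(-31) + 1) - 1*(-3267) = (5 + 25*(-1/31) + 1) + 3267 = (5 - 25/31 + 1) + 3267 = 161/31 + 3267 = 101438/31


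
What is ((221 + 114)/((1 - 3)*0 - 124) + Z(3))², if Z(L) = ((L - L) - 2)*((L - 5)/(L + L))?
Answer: 573049/138384 ≈ 4.1410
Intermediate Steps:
Z(L) = -(-5 + L)/L (Z(L) = (0 - 2)*((-5 + L)/((2*L))) = -2*(-5 + L)*1/(2*L) = -(-5 + L)/L)
((221 + 114)/((1 - 3)*0 - 124) + Z(3))² = ((221 + 114)/((1 - 3)*0 - 124) + (5 - 1*3)/3)² = (335/(-2*0 - 124) + (5 - 3)/3)² = (335/(0 - 124) + (⅓)*2)² = (335/(-124) + ⅔)² = (335*(-1/124) + ⅔)² = (-335/124 + ⅔)² = (-757/372)² = 573049/138384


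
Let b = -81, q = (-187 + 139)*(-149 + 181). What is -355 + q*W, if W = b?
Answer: 124061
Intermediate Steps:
q = -1536 (q = -48*32 = -1536)
W = -81
-355 + q*W = -355 - 1536*(-81) = -355 + 124416 = 124061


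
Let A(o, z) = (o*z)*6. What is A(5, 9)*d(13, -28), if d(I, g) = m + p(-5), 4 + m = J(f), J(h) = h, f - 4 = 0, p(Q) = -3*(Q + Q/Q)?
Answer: 3240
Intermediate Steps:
p(Q) = -3 - 3*Q (p(Q) = -3*(Q + 1) = -3*(1 + Q) = -3 - 3*Q)
f = 4 (f = 4 + 0 = 4)
m = 0 (m = -4 + 4 = 0)
A(o, z) = 6*o*z
d(I, g) = 12 (d(I, g) = 0 + (-3 - 3*(-5)) = 0 + (-3 + 15) = 0 + 12 = 12)
A(5, 9)*d(13, -28) = (6*5*9)*12 = 270*12 = 3240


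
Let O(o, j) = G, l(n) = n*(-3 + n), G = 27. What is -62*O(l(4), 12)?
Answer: -1674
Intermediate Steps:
O(o, j) = 27
-62*O(l(4), 12) = -62*27 = -1674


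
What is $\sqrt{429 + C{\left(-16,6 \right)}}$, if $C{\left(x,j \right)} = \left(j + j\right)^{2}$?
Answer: $\sqrt{573} \approx 23.937$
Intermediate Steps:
$C{\left(x,j \right)} = 4 j^{2}$ ($C{\left(x,j \right)} = \left(2 j\right)^{2} = 4 j^{2}$)
$\sqrt{429 + C{\left(-16,6 \right)}} = \sqrt{429 + 4 \cdot 6^{2}} = \sqrt{429 + 4 \cdot 36} = \sqrt{429 + 144} = \sqrt{573}$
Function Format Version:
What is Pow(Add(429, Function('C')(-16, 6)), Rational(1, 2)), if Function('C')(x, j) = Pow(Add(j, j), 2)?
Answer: Pow(573, Rational(1, 2)) ≈ 23.937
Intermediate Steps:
Function('C')(x, j) = Mul(4, Pow(j, 2)) (Function('C')(x, j) = Pow(Mul(2, j), 2) = Mul(4, Pow(j, 2)))
Pow(Add(429, Function('C')(-16, 6)), Rational(1, 2)) = Pow(Add(429, Mul(4, Pow(6, 2))), Rational(1, 2)) = Pow(Add(429, Mul(4, 36)), Rational(1, 2)) = Pow(Add(429, 144), Rational(1, 2)) = Pow(573, Rational(1, 2))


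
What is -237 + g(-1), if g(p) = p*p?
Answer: -236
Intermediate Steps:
g(p) = p**2
-237 + g(-1) = -237 + (-1)**2 = -237 + 1 = -236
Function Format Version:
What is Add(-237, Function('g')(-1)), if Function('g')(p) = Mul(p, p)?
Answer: -236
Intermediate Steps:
Function('g')(p) = Pow(p, 2)
Add(-237, Function('g')(-1)) = Add(-237, Pow(-1, 2)) = Add(-237, 1) = -236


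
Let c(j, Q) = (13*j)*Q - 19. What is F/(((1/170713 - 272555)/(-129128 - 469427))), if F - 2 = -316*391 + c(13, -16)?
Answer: -12903125254251055/46528681714 ≈ -2.7732e+5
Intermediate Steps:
c(j, Q) = -19 + 13*Q*j (c(j, Q) = 13*Q*j - 19 = -19 + 13*Q*j)
F = -126277 (F = 2 + (-316*391 + (-19 + 13*(-16)*13)) = 2 + (-123556 + (-19 - 2704)) = 2 + (-123556 - 2723) = 2 - 126279 = -126277)
F/(((1/170713 - 272555)/(-129128 - 469427))) = -126277*(-129128 - 469427)/(1/170713 - 272555) = -126277*(-598555/(1/170713 - 272555)) = -126277/((-46528681714/170713*(-1/598555))) = -126277/46528681714/102181119715 = -126277*102181119715/46528681714 = -12903125254251055/46528681714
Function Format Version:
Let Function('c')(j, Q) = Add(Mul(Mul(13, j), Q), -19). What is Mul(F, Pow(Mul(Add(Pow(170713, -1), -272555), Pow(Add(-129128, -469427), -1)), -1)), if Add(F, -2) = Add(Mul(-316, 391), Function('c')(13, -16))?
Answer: Rational(-12903125254251055, 46528681714) ≈ -2.7732e+5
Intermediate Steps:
Function('c')(j, Q) = Add(-19, Mul(13, Q, j)) (Function('c')(j, Q) = Add(Mul(13, Q, j), -19) = Add(-19, Mul(13, Q, j)))
F = -126277 (F = Add(2, Add(Mul(-316, 391), Add(-19, Mul(13, -16, 13)))) = Add(2, Add(-123556, Add(-19, -2704))) = Add(2, Add(-123556, -2723)) = Add(2, -126279) = -126277)
Mul(F, Pow(Mul(Add(Pow(170713, -1), -272555), Pow(Add(-129128, -469427), -1)), -1)) = Mul(-126277, Pow(Mul(Add(Pow(170713, -1), -272555), Pow(Add(-129128, -469427), -1)), -1)) = Mul(-126277, Pow(Mul(Add(Rational(1, 170713), -272555), Pow(-598555, -1)), -1)) = Mul(-126277, Pow(Mul(Rational(-46528681714, 170713), Rational(-1, 598555)), -1)) = Mul(-126277, Pow(Rational(46528681714, 102181119715), -1)) = Mul(-126277, Rational(102181119715, 46528681714)) = Rational(-12903125254251055, 46528681714)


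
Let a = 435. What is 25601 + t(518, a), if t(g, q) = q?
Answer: 26036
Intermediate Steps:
25601 + t(518, a) = 25601 + 435 = 26036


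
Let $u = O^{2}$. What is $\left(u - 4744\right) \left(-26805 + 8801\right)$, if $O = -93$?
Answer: $-70305620$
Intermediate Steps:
$u = 8649$ ($u = \left(-93\right)^{2} = 8649$)
$\left(u - 4744\right) \left(-26805 + 8801\right) = \left(8649 - 4744\right) \left(-26805 + 8801\right) = 3905 \left(-18004\right) = -70305620$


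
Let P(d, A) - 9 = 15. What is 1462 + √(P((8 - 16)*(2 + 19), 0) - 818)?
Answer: 1462 + I*√794 ≈ 1462.0 + 28.178*I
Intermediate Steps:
P(d, A) = 24 (P(d, A) = 9 + 15 = 24)
1462 + √(P((8 - 16)*(2 + 19), 0) - 818) = 1462 + √(24 - 818) = 1462 + √(-794) = 1462 + I*√794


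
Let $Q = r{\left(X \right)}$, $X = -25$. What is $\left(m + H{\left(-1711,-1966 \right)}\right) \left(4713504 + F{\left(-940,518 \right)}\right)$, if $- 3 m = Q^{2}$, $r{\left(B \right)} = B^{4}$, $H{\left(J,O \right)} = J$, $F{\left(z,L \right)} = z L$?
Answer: $- \frac{644925558804430672}{3} \approx -2.1498 \cdot 10^{17}$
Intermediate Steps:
$F{\left(z,L \right)} = L z$
$Q = 390625$ ($Q = \left(-25\right)^{4} = 390625$)
$m = - \frac{152587890625}{3}$ ($m = - \frac{390625^{2}}{3} = \left(- \frac{1}{3}\right) 152587890625 = - \frac{152587890625}{3} \approx -5.0863 \cdot 10^{10}$)
$\left(m + H{\left(-1711,-1966 \right)}\right) \left(4713504 + F{\left(-940,518 \right)}\right) = \left(- \frac{152587890625}{3} - 1711\right) \left(4713504 + 518 \left(-940\right)\right) = - \frac{152587895758 \left(4713504 - 486920\right)}{3} = \left(- \frac{152587895758}{3}\right) 4226584 = - \frac{644925558804430672}{3}$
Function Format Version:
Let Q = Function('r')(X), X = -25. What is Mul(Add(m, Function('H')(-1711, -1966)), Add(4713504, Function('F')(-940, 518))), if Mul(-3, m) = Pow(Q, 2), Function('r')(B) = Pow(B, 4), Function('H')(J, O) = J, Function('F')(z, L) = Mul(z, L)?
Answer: Rational(-644925558804430672, 3) ≈ -2.1498e+17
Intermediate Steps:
Function('F')(z, L) = Mul(L, z)
Q = 390625 (Q = Pow(-25, 4) = 390625)
m = Rational(-152587890625, 3) (m = Mul(Rational(-1, 3), Pow(390625, 2)) = Mul(Rational(-1, 3), 152587890625) = Rational(-152587890625, 3) ≈ -5.0863e+10)
Mul(Add(m, Function('H')(-1711, -1966)), Add(4713504, Function('F')(-940, 518))) = Mul(Add(Rational(-152587890625, 3), -1711), Add(4713504, Mul(518, -940))) = Mul(Rational(-152587895758, 3), Add(4713504, -486920)) = Mul(Rational(-152587895758, 3), 4226584) = Rational(-644925558804430672, 3)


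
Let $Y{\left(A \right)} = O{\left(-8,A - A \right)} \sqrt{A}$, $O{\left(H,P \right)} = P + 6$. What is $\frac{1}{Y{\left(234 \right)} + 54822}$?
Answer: $\frac{9137}{500907210} - \frac{\sqrt{26}}{166969070} \approx 1.821 \cdot 10^{-5}$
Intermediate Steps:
$O{\left(H,P \right)} = 6 + P$
$Y{\left(A \right)} = 6 \sqrt{A}$ ($Y{\left(A \right)} = \left(6 + \left(A - A\right)\right) \sqrt{A} = \left(6 + 0\right) \sqrt{A} = 6 \sqrt{A}$)
$\frac{1}{Y{\left(234 \right)} + 54822} = \frac{1}{6 \sqrt{234} + 54822} = \frac{1}{6 \cdot 3 \sqrt{26} + 54822} = \frac{1}{18 \sqrt{26} + 54822} = \frac{1}{54822 + 18 \sqrt{26}}$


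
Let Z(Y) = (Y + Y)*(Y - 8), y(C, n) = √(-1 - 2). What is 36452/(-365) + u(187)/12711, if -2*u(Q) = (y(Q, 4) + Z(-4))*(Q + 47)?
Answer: -155813684/1546505 - 39*I*√3/4237 ≈ -100.75 - 0.015943*I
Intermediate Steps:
y(C, n) = I*√3 (y(C, n) = √(-3) = I*√3)
Z(Y) = 2*Y*(-8 + Y) (Z(Y) = (2*Y)*(-8 + Y) = 2*Y*(-8 + Y))
u(Q) = -(47 + Q)*(96 + I*√3)/2 (u(Q) = -(I*√3 + 2*(-4)*(-8 - 4))*(Q + 47)/2 = -(I*√3 + 2*(-4)*(-12))*(47 + Q)/2 = -(I*√3 + 96)*(47 + Q)/2 = -(96 + I*√3)*(47 + Q)/2 = -(47 + Q)*(96 + I*√3)/2)
36452/(-365) + u(187)/12711 = 36452/(-365) + (-2256 - 48*187 - 47*I*√3/2 - ½*I*187*√3)/12711 = 36452*(-1/365) + (-2256 - 8976 - 47*I*√3/2 - 187*I*√3/2)*(1/12711) = -36452/365 + (-11232 - 117*I*√3)*(1/12711) = -36452/365 + (-3744/4237 - 39*I*√3/4237) = -155813684/1546505 - 39*I*√3/4237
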